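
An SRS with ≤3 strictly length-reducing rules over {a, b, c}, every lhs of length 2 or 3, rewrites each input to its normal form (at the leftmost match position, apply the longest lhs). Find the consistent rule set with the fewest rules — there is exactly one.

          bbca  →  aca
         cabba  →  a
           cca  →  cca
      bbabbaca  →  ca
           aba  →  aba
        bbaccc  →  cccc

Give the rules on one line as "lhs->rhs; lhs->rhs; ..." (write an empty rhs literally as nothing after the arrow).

aa->c; bb->a; caa->

  | bbca => aca
  | cabba => caaa => a
  | cca
  | bbabbaca => aabbaca => cbbaca => caaca => ca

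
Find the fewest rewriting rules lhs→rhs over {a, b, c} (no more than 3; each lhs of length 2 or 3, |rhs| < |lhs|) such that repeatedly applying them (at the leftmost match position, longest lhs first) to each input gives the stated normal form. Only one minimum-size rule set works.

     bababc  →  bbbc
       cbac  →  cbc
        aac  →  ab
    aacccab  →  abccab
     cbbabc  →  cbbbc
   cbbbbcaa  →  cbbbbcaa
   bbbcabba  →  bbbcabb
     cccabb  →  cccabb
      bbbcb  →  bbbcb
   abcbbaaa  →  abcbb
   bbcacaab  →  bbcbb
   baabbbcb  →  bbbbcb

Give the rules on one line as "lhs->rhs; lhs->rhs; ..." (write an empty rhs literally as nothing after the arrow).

ac->b; ba->b

  | bababc => bbabc => bbbc
  | cbac => cbc
  | aac => ab
  | aacccab => abccab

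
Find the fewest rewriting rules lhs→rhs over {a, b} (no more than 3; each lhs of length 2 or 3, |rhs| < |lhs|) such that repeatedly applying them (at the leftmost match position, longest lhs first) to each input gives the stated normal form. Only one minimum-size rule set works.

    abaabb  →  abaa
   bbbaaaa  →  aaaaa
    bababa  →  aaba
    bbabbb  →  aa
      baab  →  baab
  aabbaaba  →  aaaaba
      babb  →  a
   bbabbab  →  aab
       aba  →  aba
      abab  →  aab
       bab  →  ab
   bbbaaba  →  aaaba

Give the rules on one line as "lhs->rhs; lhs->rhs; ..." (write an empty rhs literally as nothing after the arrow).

  | abaabb => abaa
  | bbbaaaa => aaaaa
  | bababa => ababa => aaba
  | bbabbb => abbb => aa

bab->ab; bb->; bbb->a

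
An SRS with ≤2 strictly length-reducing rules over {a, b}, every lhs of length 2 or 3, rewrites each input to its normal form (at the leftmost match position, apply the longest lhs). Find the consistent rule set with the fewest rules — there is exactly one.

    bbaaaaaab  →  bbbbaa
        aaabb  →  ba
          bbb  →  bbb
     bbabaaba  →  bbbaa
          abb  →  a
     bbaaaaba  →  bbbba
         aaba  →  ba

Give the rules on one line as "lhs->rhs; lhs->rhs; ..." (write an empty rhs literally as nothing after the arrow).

  | bbaaaaaab => bbbaaaab => bbbbaab => bbbbaa
  | aaabb => babb => bab => ba
  | bbb
  | bbabaaba => bbaaaba => bbbaba => bbbaa

aaa->ba; ab->a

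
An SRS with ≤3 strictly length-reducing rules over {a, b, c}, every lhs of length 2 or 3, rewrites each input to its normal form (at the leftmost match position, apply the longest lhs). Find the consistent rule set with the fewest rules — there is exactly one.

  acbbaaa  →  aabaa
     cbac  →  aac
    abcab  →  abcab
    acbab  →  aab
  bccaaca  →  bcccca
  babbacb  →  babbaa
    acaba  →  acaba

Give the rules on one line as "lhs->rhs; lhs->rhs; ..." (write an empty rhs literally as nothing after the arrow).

aaa->aa; caa->cc; cb->a

  | acbbaaa => aabaaa => aabaa
  | cbac => aac
  | abcab
  | acbab => aaab => aab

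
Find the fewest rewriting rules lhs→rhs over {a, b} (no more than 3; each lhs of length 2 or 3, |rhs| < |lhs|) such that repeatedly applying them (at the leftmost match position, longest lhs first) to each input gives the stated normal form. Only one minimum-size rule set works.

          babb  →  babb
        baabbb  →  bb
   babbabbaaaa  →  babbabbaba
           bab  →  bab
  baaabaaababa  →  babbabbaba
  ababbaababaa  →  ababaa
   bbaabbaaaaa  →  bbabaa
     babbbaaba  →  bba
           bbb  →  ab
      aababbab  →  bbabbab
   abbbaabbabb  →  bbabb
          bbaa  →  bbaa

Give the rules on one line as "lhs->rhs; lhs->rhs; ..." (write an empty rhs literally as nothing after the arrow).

aaa->ab; aab->bb; bbb->ab

  | babb
  | baabbb => bbbbb => abbb => aab => bb
  | babbabbaaaa => babbabbaba
  | bab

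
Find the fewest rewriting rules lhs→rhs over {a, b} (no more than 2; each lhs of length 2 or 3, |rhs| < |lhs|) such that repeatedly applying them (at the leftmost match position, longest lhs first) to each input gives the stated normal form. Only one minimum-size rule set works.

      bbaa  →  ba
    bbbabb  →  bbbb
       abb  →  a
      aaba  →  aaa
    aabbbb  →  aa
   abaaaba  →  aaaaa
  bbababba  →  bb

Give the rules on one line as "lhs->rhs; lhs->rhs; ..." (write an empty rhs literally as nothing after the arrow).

  | bbaa => ba
  | bbbabb => bbbb
  | abb => ab => a
  | aaba => aaa

ab->a; bba->b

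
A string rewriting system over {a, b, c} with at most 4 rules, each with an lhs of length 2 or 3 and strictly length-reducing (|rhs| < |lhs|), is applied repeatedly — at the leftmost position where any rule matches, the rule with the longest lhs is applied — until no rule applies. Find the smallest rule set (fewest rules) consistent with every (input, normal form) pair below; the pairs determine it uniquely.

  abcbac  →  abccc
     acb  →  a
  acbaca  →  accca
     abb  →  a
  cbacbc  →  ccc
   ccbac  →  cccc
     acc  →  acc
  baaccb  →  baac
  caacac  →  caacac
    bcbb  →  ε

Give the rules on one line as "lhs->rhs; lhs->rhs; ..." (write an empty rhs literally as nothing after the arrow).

  | abcbac => abccc
  | acb => a
  | acbaca => accca
  | abb => a

bb->; cb->; cba->cc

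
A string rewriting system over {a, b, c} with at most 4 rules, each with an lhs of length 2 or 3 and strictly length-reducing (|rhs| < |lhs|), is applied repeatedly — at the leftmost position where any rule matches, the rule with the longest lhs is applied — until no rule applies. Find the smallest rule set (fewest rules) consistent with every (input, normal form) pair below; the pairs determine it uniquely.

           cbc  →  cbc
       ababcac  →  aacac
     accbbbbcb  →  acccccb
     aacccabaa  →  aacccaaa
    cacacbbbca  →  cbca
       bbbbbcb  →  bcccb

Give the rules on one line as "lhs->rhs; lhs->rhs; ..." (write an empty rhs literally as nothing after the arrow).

  | cbc
  | ababcac => aabcac => aacac
  | accbbbbcb => accbbccb => acccccb
  | aacccabaa => aacccaaa

ab->a; acb->; bbc->cc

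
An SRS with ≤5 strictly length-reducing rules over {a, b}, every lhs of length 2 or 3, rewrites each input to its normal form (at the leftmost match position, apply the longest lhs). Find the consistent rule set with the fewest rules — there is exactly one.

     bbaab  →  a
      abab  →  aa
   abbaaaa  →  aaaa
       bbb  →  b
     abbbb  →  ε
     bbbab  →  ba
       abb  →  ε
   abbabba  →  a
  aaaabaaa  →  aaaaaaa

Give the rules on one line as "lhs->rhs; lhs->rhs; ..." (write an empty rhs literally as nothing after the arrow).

  | bbaab => ab => a
  | abab => aab => aa
  | abbaaaa => aaaa
  | bbb => b

ab->a; abb->; bb->; bba->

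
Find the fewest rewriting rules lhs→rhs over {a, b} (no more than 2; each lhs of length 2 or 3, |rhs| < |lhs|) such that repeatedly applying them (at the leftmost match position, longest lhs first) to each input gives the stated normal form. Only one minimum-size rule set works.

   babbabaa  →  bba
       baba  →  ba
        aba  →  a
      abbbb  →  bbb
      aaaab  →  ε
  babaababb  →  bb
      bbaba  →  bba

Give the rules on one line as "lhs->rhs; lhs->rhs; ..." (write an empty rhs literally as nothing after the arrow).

  | babbabaa => bbabaa => bbaa => bba
  | baba => ba
  | aba => a
  | abbbb => bbb

aa->a; ab->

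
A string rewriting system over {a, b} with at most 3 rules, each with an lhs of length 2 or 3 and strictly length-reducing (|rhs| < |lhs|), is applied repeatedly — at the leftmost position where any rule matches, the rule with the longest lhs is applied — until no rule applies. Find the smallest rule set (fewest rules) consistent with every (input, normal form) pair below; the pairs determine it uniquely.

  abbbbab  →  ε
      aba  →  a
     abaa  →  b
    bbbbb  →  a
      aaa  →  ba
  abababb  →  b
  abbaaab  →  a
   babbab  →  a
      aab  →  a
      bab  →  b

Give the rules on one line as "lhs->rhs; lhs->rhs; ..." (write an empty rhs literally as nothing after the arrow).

aa->b; ab->; bb->a

  | abbbbab => bbbab => abab => ab => ε
  | aba => a
  | abaa => aa => b
  | bbbbb => abbb => bb => a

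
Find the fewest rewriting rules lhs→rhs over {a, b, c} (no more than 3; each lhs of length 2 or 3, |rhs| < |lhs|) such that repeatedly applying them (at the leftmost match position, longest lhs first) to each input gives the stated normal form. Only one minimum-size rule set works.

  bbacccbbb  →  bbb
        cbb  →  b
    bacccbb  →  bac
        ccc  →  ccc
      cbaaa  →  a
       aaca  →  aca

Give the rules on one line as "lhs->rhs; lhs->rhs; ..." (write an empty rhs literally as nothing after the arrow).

aa->a; acb->b; cb->

  | bbacccbbb => bbaccbb => bbacb => bbb
  | cbb => b
  | bacccbb => baccb => bac
  | ccc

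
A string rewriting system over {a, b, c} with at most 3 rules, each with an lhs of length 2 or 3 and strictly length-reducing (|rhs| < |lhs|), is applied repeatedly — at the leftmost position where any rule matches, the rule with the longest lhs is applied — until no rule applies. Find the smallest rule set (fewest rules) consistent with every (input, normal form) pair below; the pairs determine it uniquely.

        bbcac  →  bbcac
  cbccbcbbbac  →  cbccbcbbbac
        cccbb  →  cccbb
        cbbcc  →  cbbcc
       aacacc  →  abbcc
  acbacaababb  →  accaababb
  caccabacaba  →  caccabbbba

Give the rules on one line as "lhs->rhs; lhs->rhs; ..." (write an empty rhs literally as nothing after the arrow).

  | bbcac
  | cbccbcbbbac
  | cccbb
  | cbbcc

aca->bb; cba->c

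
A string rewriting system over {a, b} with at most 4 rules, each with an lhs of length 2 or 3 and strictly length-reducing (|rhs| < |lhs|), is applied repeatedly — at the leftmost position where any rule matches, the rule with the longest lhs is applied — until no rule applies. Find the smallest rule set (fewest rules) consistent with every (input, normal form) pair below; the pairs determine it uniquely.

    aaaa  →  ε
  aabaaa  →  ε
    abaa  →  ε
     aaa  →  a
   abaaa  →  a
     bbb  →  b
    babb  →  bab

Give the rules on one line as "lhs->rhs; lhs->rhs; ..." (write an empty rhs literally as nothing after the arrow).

aa->; baa->a; bb->b

  | aaaa => aa => ε
  | aabaaa => baaa => aa => ε
  | abaa => aa => ε
  | aaa => a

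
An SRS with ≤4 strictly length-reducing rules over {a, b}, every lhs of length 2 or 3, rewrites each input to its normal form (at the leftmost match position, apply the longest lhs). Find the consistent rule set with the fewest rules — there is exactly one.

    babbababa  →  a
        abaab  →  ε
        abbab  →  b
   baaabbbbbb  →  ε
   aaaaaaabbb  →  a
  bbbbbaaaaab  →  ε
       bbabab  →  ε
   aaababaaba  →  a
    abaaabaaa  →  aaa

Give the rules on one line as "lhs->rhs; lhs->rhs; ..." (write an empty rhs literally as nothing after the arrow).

  | babbababa => bbababa => aababa => ababa => aba => a
  | abaab => aab => ab => ε
  | abbab => bab => b
  | baaabbbbbb => baabbbbbb => babbbbbb => bbbbbb => abbbb => bbb => ab => ε

aab->ab; ab->; bb->a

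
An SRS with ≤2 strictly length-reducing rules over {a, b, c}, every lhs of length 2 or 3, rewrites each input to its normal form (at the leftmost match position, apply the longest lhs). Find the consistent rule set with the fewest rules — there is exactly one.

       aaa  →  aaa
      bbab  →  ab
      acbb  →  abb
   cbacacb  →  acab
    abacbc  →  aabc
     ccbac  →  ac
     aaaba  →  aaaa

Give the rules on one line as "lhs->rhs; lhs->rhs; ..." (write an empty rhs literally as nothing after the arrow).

ba->a; cb->b

  | aaa
  | bbab => bab => ab
  | acbb => abb
  | cbacacb => bacacb => acacb => acab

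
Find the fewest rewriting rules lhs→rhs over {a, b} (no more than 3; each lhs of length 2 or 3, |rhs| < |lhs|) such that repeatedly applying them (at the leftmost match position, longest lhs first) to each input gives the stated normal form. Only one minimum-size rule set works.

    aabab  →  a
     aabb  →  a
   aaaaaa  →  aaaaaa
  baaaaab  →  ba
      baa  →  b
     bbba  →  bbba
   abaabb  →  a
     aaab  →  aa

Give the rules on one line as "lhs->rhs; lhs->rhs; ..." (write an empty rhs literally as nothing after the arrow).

  | aabab => aab => a
  | aabb => ab => a
  | aaaaaa
  | baaaaab => baaab => bab => ba

aab->a; ab->a; baa->b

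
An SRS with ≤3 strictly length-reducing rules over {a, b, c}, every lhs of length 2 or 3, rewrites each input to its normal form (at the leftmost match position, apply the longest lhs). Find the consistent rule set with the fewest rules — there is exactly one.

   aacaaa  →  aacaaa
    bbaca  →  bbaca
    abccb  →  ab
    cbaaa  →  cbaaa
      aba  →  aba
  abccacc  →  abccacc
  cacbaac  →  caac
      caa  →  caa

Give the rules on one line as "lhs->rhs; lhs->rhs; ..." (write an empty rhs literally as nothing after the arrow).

  | aacaaa
  | bbaca
  | abccb => ab
  | cbaaa

acb->; ccb->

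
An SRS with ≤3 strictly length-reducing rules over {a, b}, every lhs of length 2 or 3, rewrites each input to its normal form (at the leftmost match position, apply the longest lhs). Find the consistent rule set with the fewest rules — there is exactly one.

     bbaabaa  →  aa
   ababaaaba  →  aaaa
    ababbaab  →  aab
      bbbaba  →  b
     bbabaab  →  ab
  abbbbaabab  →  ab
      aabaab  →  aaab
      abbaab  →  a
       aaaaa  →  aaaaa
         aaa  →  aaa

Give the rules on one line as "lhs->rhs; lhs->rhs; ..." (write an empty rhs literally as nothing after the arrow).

ba->; bab->

  | bbaabaa => babaa => aa
  | ababaaaba => aaaaba => aaaa
  | ababbaab => abaab => aab
  | bbbaba => bba => b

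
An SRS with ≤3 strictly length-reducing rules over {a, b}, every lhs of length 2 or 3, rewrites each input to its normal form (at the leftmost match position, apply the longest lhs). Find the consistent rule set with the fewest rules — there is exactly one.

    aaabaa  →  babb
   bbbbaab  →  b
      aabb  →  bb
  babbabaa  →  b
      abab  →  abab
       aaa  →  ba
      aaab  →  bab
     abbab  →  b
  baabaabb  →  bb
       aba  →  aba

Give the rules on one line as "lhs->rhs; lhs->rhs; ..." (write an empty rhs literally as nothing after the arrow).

aa->b; aab->b; bba->a

  | aaabaa => babaa => babb
  | bbbbaab => bbaab => aab => b
  | aabb => bb
  | babbabaa => baabaa => bbaa => aa => b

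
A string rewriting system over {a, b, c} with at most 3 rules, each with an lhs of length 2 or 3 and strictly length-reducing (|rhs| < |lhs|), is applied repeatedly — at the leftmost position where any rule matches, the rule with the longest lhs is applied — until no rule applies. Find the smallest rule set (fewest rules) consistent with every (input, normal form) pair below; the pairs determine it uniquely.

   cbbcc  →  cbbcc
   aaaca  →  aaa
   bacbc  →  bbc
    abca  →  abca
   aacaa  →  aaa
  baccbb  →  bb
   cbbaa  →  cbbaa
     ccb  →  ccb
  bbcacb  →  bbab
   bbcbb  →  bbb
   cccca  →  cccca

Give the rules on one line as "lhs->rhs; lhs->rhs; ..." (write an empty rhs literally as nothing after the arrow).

ac->; bcb->b; cac->a

  | cbbcc
  | aaaca => aaa
  | bacbc => bbc
  | abca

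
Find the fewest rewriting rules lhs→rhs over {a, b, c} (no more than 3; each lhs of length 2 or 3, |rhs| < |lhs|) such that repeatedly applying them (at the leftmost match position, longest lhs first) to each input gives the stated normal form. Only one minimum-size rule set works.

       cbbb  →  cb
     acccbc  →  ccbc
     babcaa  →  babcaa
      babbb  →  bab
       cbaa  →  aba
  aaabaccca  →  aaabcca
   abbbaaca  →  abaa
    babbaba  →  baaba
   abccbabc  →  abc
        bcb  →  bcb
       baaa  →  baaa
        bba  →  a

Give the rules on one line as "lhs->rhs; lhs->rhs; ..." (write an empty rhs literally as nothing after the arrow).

ac->; bb->; cba->ab

  | cbbb => cb
  | acccbc => ccbc
  | babcaa
  | babbb => bab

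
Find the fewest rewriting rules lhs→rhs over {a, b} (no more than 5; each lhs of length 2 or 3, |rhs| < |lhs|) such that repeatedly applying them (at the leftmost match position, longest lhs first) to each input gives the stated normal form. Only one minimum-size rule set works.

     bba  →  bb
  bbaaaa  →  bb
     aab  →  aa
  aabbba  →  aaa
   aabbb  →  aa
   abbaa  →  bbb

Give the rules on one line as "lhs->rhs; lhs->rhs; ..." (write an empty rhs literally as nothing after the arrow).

  | bba => bb
  | bbaaaa => babaa => bbaa => bab => bb
  | aab => aa
  | aabbba => aabba => aaba => aaa

aab->aa; aba->bb; ba->b; baa->ab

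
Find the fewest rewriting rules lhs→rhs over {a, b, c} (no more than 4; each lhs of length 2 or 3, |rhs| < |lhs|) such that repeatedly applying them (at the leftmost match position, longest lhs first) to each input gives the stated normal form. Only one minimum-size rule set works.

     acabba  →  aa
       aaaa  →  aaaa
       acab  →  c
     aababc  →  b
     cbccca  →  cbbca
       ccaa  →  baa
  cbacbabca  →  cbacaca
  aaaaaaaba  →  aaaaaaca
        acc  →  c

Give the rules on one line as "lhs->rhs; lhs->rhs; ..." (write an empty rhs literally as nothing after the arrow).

  | acabba => accba => aa
  | aaaa
  | acab => acc => ab => c
  | aababc => acabc => accc => abc => cc => b

ab->c; bab->a; cc->b; ccb->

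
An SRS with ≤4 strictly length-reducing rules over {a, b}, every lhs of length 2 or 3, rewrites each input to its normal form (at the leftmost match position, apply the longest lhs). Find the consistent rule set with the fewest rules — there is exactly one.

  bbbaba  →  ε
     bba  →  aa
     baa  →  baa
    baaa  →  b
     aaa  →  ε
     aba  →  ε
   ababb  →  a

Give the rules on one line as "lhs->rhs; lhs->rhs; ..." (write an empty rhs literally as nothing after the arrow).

aaa->; aba->; bb->a; bbb->

  | bbbaba => aba => ε
  | bba => aa
  | baa
  | baaa => b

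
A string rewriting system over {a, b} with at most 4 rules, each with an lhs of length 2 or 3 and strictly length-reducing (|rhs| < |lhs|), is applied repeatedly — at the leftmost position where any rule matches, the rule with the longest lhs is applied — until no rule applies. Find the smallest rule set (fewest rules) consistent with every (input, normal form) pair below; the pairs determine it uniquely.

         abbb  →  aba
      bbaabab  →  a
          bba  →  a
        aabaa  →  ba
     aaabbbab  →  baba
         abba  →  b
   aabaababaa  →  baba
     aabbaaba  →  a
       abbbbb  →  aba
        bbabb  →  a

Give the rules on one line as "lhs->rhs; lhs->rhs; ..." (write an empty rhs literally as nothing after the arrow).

aa->b; aab->a; bb->; bbb->ba

  | abbb => aba
  | bbaabab => aabab => aab => a
  | bba => a
  | aabaa => aaa => ba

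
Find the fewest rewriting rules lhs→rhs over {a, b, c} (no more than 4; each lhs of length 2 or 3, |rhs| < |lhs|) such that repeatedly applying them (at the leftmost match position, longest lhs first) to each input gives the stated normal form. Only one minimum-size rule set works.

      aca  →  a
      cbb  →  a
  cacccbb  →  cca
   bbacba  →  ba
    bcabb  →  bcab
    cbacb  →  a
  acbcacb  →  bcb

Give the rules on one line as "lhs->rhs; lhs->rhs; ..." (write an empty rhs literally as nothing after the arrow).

  | aca => a
  | cbb => a
  | cacccbb => cccbb => cca
  | bbacba => bacba => bba => ba

ac->; bb->b; cbb->a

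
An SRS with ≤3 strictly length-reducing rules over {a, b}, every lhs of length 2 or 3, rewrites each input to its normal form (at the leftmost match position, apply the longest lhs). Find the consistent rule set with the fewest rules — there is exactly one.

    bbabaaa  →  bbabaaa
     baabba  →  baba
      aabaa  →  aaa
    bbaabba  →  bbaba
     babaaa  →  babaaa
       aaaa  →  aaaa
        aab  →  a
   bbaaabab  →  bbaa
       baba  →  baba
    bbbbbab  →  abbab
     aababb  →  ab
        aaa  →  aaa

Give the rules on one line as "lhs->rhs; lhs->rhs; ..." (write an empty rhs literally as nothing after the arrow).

  | bbabaaa
  | baabba => baba
  | aabaa => aaa
  | bbaabba => bbaba

aab->a; bbb->a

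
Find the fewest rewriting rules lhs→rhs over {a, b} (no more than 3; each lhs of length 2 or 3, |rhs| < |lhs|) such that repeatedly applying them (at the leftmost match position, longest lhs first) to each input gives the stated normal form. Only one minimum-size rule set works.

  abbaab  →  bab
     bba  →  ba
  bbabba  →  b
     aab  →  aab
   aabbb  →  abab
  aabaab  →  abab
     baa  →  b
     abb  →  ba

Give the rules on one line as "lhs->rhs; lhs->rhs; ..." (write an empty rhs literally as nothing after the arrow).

abb->ba; baa->bb; bb->b

  | abbaab => baaab => bbab => bab
  | bba => ba
  | bbabba => babba => bbaa => baa => bb => b
  | aab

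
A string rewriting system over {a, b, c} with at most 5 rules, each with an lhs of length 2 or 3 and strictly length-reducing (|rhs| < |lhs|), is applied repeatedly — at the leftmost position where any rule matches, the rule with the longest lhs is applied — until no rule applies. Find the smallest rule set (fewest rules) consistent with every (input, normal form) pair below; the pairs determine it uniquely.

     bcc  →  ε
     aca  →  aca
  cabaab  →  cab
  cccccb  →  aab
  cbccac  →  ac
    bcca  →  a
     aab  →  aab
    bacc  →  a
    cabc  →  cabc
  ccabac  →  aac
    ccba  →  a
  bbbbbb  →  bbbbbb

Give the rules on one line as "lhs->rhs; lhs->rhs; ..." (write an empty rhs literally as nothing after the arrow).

ba->; caa->ca; cb->b; cc->a

  | bcc => ba => ε
  | aca
  | cabaab => caab => cab
  | cccccb => acccb => aacb => aab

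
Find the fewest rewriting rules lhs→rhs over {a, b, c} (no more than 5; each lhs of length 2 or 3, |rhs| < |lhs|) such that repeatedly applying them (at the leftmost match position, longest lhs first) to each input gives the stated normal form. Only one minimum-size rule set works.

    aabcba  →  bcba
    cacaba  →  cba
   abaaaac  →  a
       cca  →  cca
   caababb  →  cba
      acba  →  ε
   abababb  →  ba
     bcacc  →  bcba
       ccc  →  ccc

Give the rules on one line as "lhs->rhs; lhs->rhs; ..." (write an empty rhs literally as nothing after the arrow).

  | aabcba => bcba
  | cacaba => caaba => cba
  | abaaaac => aaaaac => aaac => ac => a
  | cca

aa->; ab->a; ac->a; acc->ba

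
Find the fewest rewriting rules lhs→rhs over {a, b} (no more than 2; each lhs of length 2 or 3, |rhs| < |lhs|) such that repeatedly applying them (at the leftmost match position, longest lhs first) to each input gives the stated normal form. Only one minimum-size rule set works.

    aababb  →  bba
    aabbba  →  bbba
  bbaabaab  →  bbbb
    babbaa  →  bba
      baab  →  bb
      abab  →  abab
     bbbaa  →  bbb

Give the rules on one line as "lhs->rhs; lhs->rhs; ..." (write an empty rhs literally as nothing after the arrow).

  | aababb => babb => bba
  | aabbba => bbba
  | bbaabaab => bbbaab => bbbb
  | babbaa => bbaaa => bba

aa->; abb->ba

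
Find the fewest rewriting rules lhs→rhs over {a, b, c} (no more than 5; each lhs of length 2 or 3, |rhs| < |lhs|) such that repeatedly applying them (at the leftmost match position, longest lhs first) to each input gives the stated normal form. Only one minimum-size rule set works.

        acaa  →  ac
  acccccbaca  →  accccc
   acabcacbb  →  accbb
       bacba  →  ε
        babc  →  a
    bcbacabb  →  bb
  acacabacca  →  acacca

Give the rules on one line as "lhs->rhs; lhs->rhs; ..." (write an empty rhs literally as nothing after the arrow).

  | acaa => ac
  | acccccbaca => acccccaa => accccc
  | acabcacbb => acaacbb => accbb
  | bacba => aba => aa => ε

aa->; ba->a; bac->a; bc->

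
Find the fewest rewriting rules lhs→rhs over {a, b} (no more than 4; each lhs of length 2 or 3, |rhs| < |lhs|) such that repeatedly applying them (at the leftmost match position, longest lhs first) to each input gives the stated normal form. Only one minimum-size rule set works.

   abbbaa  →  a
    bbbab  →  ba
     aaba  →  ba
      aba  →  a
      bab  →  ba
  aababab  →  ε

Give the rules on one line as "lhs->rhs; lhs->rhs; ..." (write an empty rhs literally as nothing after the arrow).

  | abbbaa => abbaa => abaa => aaa => aa => a
  | bbbab => bab => ba
  | aaba => ba
  | aba => aa => a

aa->a; aab->b; ab->a; bb->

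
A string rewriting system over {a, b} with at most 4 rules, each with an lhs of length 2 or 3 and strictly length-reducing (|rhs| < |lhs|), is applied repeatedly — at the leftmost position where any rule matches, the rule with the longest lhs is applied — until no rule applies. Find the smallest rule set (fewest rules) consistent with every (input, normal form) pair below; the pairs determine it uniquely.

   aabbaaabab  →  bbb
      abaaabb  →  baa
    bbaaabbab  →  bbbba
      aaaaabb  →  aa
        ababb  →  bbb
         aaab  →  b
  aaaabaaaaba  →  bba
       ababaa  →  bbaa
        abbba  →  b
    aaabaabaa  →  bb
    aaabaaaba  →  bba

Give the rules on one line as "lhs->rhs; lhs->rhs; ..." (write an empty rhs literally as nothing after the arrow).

aaa->; ab->a; aba->b

  | aabbaaabab => aabaaabab => abaabab => babab => bbb
  | abaaabb => baabb => baab => baa
  | bbaaabbab => bbbbab => bbbba
  | aaaaabb => aabb => aab => aa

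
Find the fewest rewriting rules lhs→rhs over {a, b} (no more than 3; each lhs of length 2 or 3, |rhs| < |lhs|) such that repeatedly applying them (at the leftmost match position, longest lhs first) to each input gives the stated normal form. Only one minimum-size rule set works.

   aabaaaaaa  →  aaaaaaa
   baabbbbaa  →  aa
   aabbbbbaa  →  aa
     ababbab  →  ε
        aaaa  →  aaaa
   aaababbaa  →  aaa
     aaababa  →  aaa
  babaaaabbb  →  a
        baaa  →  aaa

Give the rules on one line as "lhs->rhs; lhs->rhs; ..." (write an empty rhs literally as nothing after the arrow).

ab->; ba->a

  | aabaaaaaa => aaaaaaa
  | baabbbbaa => aabbbbaa => abbbaa => bbaa => baa => aa
  | aabbbbbaa => abbbbaa => bbbaa => bbaa => baa => aa
  | ababbab => abbab => bab => ab => ε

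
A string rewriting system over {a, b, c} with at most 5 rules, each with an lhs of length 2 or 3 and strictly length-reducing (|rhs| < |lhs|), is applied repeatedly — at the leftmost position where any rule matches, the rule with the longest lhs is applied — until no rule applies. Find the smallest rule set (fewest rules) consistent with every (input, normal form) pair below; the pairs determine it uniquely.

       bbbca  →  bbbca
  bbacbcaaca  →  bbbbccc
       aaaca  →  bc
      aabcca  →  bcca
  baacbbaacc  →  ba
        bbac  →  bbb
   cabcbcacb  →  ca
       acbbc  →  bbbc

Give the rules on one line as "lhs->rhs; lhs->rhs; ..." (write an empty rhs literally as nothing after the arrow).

ab->c; aba->cc; ac->b; cb->a

  | bbbca
  | bbacbcaaca => bbbbcaaca => bbbbcaba => bbbbccc
  | aaaca => aaba => acc => bc
  | aabcca => accca => bcca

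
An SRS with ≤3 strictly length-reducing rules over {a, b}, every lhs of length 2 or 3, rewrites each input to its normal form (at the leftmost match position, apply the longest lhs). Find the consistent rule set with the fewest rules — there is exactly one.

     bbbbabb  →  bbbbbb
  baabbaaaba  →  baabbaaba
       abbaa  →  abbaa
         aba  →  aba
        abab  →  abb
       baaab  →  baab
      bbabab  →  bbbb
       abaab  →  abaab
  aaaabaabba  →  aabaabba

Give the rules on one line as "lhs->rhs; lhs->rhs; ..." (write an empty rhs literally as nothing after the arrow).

  | bbbbabb => bbbbbb
  | baabbaaaba => baabbaaba
  | abbaa
  | aba

aaa->aa; bab->bb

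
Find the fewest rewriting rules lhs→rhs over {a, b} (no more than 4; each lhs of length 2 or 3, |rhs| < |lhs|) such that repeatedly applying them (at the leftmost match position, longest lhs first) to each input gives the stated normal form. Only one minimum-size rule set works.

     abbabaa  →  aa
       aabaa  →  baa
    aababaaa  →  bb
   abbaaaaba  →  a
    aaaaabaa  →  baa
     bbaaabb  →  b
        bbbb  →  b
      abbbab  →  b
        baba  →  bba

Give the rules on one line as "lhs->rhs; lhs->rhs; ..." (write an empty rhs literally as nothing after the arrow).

  | abbabaa => bbabaa => bbbaa => aa
  | aabaa => abaa => baa
  | aababaaa => ababaaa => babaaa => bbaaa => bb
  | abbaaaaba => bbaaaaba => bbaba => bbba => a

aaa->; ab->b; bbb->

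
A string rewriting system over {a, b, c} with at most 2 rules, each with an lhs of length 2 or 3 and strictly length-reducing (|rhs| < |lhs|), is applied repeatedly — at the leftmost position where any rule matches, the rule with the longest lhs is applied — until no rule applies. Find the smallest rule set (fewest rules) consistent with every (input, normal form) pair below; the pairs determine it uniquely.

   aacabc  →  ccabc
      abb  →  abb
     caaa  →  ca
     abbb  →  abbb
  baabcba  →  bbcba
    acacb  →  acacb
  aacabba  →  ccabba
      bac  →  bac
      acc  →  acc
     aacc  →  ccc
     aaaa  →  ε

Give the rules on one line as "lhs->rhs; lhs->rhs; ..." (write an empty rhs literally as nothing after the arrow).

  | aacabc => ccabc
  | abb
  | caaa => ca
  | abbb

aa->; aac->cc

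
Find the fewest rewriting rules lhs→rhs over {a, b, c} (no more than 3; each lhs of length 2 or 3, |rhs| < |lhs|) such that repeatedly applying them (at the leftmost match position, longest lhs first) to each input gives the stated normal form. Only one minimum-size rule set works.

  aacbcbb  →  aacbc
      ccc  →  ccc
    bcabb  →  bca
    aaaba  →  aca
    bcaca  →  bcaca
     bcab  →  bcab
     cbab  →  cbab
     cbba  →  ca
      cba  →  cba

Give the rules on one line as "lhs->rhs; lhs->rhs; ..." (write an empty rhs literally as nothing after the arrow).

aab->c; bb->

  | aacbcbb => aacbc
  | ccc
  | bcabb => bca
  | aaaba => aca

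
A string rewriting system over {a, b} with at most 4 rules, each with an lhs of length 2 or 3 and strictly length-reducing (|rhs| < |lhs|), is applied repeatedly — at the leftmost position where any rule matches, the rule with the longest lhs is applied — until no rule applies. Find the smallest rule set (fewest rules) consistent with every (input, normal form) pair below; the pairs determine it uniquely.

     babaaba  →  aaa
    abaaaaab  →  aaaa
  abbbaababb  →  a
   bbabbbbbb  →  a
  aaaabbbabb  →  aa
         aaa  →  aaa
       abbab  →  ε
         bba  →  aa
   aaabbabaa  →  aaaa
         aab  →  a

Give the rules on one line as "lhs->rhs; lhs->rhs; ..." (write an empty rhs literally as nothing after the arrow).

  | babaaba => bbaaba => aaaba => aaa
  | abaaaaab => aaaaab => aaaa
  | abbbaababb => baababb => bababb => bbabb => aabb => a
  | bbabbbbbb => aabbbbbb => abbbb => bb => a

ab->; abb->; ba->b; bb->a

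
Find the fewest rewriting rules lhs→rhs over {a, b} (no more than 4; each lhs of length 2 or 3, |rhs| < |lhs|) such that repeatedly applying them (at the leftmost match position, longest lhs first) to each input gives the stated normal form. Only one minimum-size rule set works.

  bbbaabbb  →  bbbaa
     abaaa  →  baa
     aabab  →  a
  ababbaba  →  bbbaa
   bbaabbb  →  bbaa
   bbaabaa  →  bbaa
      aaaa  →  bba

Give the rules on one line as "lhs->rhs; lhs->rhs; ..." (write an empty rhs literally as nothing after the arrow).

  | bbbaabbb => bbbaabb => bbbaab => bbbaa
  | abaaa => baa
  | aabab => abb => ab => a
  | ababbaba => bbbaba => bbbaa

aaa->bb; ab->a; aba->b; bab->ba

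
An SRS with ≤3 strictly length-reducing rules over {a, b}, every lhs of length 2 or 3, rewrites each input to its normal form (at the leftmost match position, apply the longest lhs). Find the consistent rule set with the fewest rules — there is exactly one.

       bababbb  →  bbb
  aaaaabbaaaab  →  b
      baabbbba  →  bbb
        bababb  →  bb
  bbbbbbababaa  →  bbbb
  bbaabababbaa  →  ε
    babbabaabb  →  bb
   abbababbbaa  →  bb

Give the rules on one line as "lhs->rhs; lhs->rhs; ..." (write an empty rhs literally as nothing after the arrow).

  | bababbb => babbb => bbb
  | aaaaabbaaaab => aaaabbaaaab => aaabbaaaab => aabbaaaab => abbaaaab => bbaaaab => baaab => aab => ab => b
  | baabbbba => abbbba => bbbba => bbb
  | bababb => babb => bb

ab->b; ba->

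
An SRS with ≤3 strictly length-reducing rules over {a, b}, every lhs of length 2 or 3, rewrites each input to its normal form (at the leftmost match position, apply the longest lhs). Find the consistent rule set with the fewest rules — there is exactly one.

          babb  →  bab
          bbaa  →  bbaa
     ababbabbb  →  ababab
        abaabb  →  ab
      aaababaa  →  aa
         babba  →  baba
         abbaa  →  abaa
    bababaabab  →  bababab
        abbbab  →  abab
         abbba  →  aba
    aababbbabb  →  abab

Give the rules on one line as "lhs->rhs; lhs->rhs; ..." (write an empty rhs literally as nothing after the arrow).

  | babb => bab
  | bbaa
  | ababbabbb => abababbb => abababb => ababab
  | abaabb => abb => ab

aab->; abb->ab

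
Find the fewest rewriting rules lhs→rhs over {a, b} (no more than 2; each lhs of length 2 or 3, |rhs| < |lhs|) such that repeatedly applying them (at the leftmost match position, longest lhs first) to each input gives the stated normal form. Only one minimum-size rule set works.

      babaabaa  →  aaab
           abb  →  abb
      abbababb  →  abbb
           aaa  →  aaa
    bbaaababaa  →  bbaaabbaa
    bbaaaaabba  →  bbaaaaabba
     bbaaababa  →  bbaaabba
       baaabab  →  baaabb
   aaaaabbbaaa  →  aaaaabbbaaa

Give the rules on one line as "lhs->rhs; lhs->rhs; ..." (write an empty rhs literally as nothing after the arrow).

  | babaabaa => aaabaa => aaaba => aaab
  | abb
  | abbababb => abaabb => ababb => abbb
  | aaa

aba->ab; bab->a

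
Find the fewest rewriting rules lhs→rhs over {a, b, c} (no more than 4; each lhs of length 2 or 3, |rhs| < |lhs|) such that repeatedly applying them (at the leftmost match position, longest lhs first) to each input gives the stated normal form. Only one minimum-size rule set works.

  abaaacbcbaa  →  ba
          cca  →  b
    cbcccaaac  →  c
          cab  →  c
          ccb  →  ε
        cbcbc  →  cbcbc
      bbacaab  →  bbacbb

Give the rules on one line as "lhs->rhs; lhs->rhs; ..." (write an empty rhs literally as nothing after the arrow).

aa->b; ab->; cba->; cc->a

  | abaaacbcbaa => aaacbcbaa => bacbcbaa => bacba => ba
  | cca => aa => b
  | cbcccaaac => cbacaaac => caaac => cbac => c
  | cab => c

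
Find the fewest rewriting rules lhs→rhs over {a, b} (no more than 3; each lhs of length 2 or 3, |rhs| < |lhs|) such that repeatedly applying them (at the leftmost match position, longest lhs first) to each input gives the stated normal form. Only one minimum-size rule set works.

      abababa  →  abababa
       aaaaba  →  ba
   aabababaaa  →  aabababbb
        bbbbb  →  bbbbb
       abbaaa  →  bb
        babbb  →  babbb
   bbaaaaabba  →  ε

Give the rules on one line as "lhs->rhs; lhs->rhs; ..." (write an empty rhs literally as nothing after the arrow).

aaa->bb; bba->

  | abababa
  | aaaaba => bbaba => ba
  | aabababaaa => aabababbb
  | bbbbb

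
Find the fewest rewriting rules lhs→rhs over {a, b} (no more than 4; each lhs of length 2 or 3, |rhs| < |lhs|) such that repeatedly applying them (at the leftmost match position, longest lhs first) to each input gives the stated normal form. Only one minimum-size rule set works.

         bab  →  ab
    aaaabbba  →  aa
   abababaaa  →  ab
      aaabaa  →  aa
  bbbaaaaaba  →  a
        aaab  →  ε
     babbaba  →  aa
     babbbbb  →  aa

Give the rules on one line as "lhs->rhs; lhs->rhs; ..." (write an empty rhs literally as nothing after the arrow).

  | bab => ab
  | aaaabbba => ababbba => aabbba => aba => aa
  | abababaaa => aababaaa => aaabaaa => abbaaa => aaa => ab
  | aaabaa => abbaa => aa

aaa->ab; abb->; ba->a; bbb->aa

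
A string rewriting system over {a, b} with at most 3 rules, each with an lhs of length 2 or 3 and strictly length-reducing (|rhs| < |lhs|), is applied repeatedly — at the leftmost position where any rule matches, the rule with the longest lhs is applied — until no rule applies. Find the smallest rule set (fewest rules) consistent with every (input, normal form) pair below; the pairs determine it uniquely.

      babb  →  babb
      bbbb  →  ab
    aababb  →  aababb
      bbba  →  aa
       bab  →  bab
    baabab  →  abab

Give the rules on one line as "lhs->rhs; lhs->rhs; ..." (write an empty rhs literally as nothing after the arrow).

  | babb
  | bbbb => ab
  | aababb
  | bbba => aa

baa->a; bbb->a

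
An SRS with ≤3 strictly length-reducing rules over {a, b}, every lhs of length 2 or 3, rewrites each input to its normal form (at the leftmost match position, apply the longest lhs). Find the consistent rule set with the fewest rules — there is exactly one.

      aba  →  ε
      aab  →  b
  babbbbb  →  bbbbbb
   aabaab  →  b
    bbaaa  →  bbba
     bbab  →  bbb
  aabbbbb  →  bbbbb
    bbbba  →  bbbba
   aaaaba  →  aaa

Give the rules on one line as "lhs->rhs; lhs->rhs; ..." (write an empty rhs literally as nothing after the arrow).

  | aba => ε
  | aab => ab => b
  | babbbbb => bbbbbb
  | aabaab => aab => ab => b

ab->b; aba->; baa->bb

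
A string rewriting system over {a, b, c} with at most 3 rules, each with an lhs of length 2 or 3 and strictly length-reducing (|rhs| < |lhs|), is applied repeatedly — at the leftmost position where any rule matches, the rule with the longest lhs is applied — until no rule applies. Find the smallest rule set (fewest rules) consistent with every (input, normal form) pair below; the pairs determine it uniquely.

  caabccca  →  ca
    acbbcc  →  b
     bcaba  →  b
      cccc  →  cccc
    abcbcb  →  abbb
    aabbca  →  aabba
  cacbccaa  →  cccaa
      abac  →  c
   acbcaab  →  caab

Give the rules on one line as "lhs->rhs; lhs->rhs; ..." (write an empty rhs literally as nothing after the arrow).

aba->; acb->; bc->b

  | caabccca => caabcca => caabca => caaba => ca
  | acbbcc => bcc => bc => b
  | bcaba => baba => b
  | cccc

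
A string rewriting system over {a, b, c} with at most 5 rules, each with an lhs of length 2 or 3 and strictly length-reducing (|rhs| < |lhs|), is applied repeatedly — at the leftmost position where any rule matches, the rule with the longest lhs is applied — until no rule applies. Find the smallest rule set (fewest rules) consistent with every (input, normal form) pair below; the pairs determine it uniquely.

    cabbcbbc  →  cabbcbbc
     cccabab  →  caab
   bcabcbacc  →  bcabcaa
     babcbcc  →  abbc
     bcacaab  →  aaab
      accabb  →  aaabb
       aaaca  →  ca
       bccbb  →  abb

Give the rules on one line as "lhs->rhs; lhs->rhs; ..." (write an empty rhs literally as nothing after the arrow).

  | cabbcbbc
  | cccabab => acabab => cabab => caab
  | bcabcbacc => bcabcacc => bcabcaa
  | babcbcc => abcbcc => abbc

aca->ca; ba->a; cbc->b; cc->a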